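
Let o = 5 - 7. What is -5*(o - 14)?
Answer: 80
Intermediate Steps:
o = -2
-5*(o - 14) = -5*(-2 - 14) = -5*(-16) = 80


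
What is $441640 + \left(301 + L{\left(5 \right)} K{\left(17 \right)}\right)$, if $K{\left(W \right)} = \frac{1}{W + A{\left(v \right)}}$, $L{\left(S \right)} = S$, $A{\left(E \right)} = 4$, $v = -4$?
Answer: $\frac{9280766}{21} \approx 4.4194 \cdot 10^{5}$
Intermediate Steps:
$K{\left(W \right)} = \frac{1}{4 + W}$ ($K{\left(W \right)} = \frac{1}{W + 4} = \frac{1}{4 + W}$)
$441640 + \left(301 + L{\left(5 \right)} K{\left(17 \right)}\right) = 441640 + \left(301 + \frac{5}{4 + 17}\right) = 441640 + \left(301 + \frac{5}{21}\right) = 441640 + \frac{6326}{21} = \frac{9280766}{21}$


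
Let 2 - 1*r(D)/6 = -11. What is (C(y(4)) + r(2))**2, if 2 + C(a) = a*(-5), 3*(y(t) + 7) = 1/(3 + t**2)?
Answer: 39967684/3249 ≈ 12302.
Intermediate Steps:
r(D) = 78 (r(D) = 12 - 6*(-11) = 12 + 66 = 78)
y(t) = -7 + 1/(3*(3 + t**2))
C(a) = -2 - 5*a (C(a) = -2 + a*(-5) = -2 - 5*a)
(C(y(4)) + r(2))**2 = ((-2 - 5*(-62 - 21*4**2)/(3*(3 + 4**2))) + 78)**2 = ((-2 - 5*(-62 - 21*16)/(3*(3 + 16))) + 78)**2 = ((-2 - 5*(-62 - 336)/(3*19)) + 78)**2 = ((-2 - 5*(-398)/(3*19)) + 78)**2 = ((-2 - 5*(-398/57)) + 78)**2 = ((-2 + 1990/57) + 78)**2 = (1876/57 + 78)**2 = (6322/57)**2 = 39967684/3249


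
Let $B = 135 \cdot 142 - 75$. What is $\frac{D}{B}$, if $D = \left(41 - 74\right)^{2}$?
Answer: $\frac{363}{6365} \approx 0.057031$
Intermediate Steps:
$B = 19095$ ($B = 19170 - 75 = 19095$)
$D = 1089$ ($D = \left(-33\right)^{2} = 1089$)
$\frac{D}{B} = \frac{1089}{19095} = 1089 \cdot \frac{1}{19095} = \frac{363}{6365}$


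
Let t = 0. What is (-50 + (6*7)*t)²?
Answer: 2500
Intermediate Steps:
(-50 + (6*7)*t)² = (-50 + (6*7)*0)² = (-50 + 42*0)² = (-50 + 0)² = (-50)² = 2500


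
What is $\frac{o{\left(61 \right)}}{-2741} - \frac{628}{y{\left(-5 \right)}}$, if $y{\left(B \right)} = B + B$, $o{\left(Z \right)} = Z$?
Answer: $\frac{860369}{13705} \approx 62.778$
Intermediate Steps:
$y{\left(B \right)} = 2 B$
$\frac{o{\left(61 \right)}}{-2741} - \frac{628}{y{\left(-5 \right)}} = \frac{61}{-2741} - \frac{628}{2 \left(-5\right)} = 61 \left(- \frac{1}{2741}\right) - \frac{628}{-10} = - \frac{61}{2741} - - \frac{314}{5} = - \frac{61}{2741} + \frac{314}{5} = \frac{860369}{13705}$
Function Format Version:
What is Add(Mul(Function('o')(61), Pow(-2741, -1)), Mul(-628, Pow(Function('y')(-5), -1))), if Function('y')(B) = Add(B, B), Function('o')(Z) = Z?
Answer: Rational(860369, 13705) ≈ 62.778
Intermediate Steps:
Function('y')(B) = Mul(2, B)
Add(Mul(Function('o')(61), Pow(-2741, -1)), Mul(-628, Pow(Function('y')(-5), -1))) = Add(Mul(61, Pow(-2741, -1)), Mul(-628, Pow(Mul(2, -5), -1))) = Add(Mul(61, Rational(-1, 2741)), Mul(-628, Pow(-10, -1))) = Add(Rational(-61, 2741), Mul(-628, Rational(-1, 10))) = Add(Rational(-61, 2741), Rational(314, 5)) = Rational(860369, 13705)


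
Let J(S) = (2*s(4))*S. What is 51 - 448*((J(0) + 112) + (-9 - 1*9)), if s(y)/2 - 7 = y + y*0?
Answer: -42061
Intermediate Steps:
s(y) = 14 + 2*y (s(y) = 14 + 2*(y + y*0) = 14 + 2*(y + 0) = 14 + 2*y)
J(S) = 44*S (J(S) = (2*(14 + 2*4))*S = (2*(14 + 8))*S = (2*22)*S = 44*S)
51 - 448*((J(0) + 112) + (-9 - 1*9)) = 51 - 448*((44*0 + 112) + (-9 - 1*9)) = 51 - 448*((0 + 112) + (-9 - 9)) = 51 - 448*(112 - 18) = 51 - 448*94 = 51 - 42112 = -42061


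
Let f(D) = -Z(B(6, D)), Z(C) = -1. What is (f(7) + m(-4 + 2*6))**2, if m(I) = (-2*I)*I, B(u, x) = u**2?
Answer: 16129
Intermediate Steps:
m(I) = -2*I**2
f(D) = 1 (f(D) = -1*(-1) = 1)
(f(7) + m(-4 + 2*6))**2 = (1 - 2*(-4 + 2*6)**2)**2 = (1 - 2*(-4 + 12)**2)**2 = (1 - 2*8**2)**2 = (1 - 2*64)**2 = (1 - 128)**2 = (-127)**2 = 16129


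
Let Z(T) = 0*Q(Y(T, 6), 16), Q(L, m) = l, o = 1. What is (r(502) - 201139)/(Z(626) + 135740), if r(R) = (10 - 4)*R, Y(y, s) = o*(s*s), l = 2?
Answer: -198127/135740 ≈ -1.4596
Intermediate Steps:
Y(y, s) = s**2 (Y(y, s) = 1*(s*s) = 1*s**2 = s**2)
r(R) = 6*R
Q(L, m) = 2
Z(T) = 0 (Z(T) = 0*2 = 0)
(r(502) - 201139)/(Z(626) + 135740) = (6*502 - 201139)/(0 + 135740) = (3012 - 201139)/135740 = -198127*1/135740 = -198127/135740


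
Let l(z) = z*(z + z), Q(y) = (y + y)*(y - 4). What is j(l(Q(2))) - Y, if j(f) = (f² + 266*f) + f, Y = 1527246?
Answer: -1476686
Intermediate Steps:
Q(y) = 2*y*(-4 + y) (Q(y) = (2*y)*(-4 + y) = 2*y*(-4 + y))
l(z) = 2*z² (l(z) = z*(2*z) = 2*z²)
j(f) = f² + 267*f
j(l(Q(2))) - Y = (2*(2*2*(-4 + 2))²)*(267 + 2*(2*2*(-4 + 2))²) - 1*1527246 = (2*(2*2*(-2))²)*(267 + 2*(2*2*(-2))²) - 1527246 = (2*(-8)²)*(267 + 2*(-8)²) - 1527246 = (2*64)*(267 + 2*64) - 1527246 = 128*(267 + 128) - 1527246 = 128*395 - 1527246 = 50560 - 1527246 = -1476686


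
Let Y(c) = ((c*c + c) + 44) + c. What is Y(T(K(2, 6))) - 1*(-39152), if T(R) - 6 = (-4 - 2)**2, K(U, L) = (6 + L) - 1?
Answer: 41044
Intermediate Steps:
K(U, L) = 5 + L
T(R) = 42 (T(R) = 6 + (-4 - 2)**2 = 6 + (-6)**2 = 6 + 36 = 42)
Y(c) = 44 + c**2 + 2*c (Y(c) = ((c**2 + c) + 44) + c = ((c + c**2) + 44) + c = (44 + c + c**2) + c = 44 + c**2 + 2*c)
Y(T(K(2, 6))) - 1*(-39152) = (44 + 42**2 + 2*42) - 1*(-39152) = (44 + 1764 + 84) + 39152 = 1892 + 39152 = 41044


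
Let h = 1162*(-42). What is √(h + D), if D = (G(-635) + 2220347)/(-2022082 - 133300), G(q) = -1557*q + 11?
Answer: I*√226734271838428142/2155382 ≈ 220.92*I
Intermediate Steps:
G(q) = 11 - 1557*q
h = -48804
D = -3209053/2155382 (D = ((11 - 1557*(-635)) + 2220347)/(-2022082 - 133300) = ((11 + 988695) + 2220347)/(-2155382) = (988706 + 2220347)*(-1/2155382) = 3209053*(-1/2155382) = -3209053/2155382 ≈ -1.4889)
√(h + D) = √(-48804 - 3209053/2155382) = √(-105194472181/2155382) = I*√226734271838428142/2155382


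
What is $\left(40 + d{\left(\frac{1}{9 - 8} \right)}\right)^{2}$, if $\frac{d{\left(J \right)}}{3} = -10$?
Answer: $100$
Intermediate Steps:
$d{\left(J \right)} = -30$ ($d{\left(J \right)} = 3 \left(-10\right) = -30$)
$\left(40 + d{\left(\frac{1}{9 - 8} \right)}\right)^{2} = \left(40 - 30\right)^{2} = 10^{2} = 100$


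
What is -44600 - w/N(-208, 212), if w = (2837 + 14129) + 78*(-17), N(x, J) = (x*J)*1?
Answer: -245833245/5512 ≈ -44600.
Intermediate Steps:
N(x, J) = J*x (N(x, J) = (J*x)*1 = J*x)
w = 15640 (w = 16966 - 1326 = 15640)
-44600 - w/N(-208, 212) = -44600 - 15640/(212*(-208)) = -44600 - 15640/(-44096) = -44600 - 15640*(-1)/44096 = -44600 - 1*(-1955/5512) = -44600 + 1955/5512 = -245833245/5512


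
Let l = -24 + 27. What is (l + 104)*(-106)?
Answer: -11342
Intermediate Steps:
l = 3
(l + 104)*(-106) = (3 + 104)*(-106) = 107*(-106) = -11342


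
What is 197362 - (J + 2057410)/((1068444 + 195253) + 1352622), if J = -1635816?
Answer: 516361528884/2616319 ≈ 1.9736e+5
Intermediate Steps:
197362 - (J + 2057410)/((1068444 + 195253) + 1352622) = 197362 - (-1635816 + 2057410)/((1068444 + 195253) + 1352622) = 197362 - 421594/(1263697 + 1352622) = 197362 - 421594/2616319 = 516361528884/2616319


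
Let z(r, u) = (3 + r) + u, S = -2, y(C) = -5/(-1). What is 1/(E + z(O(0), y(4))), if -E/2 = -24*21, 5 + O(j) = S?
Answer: 1/1009 ≈ 0.00099108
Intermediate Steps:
y(C) = 5 (y(C) = -5*(-1) = 5)
O(j) = -7 (O(j) = -5 - 2 = -7)
z(r, u) = 3 + r + u
E = 1008 (E = -(-48)*21 = -2*(-504) = 1008)
1/(E + z(O(0), y(4))) = 1/(1008 + (3 - 7 + 5)) = 1/(1008 + 1) = 1/1009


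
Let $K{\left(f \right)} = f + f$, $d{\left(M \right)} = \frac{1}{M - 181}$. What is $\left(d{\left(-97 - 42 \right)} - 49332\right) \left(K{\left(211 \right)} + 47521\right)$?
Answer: $- \frac{756839752263}{320} \approx -2.3651 \cdot 10^{9}$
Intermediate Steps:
$d{\left(M \right)} = \frac{1}{-181 + M}$
$K{\left(f \right)} = 2 f$
$\left(d{\left(-97 - 42 \right)} - 49332\right) \left(K{\left(211 \right)} + 47521\right) = \left(\frac{1}{-181 - 139} - 49332\right) \left(2 \cdot 211 + 47521\right) = \left(\frac{1}{-181 - 139} - 49332\right) \left(422 + 47521\right) = \left(\frac{1}{-320} - 49332\right) 47943 = \left(- \frac{1}{320} - 49332\right) 47943 = \left(- \frac{15786241}{320}\right) 47943 = - \frac{756839752263}{320}$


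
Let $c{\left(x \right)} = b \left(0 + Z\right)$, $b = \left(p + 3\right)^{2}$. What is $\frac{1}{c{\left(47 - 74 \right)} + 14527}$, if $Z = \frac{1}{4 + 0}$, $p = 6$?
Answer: $\frac{4}{58189} \approx 6.8742 \cdot 10^{-5}$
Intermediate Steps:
$Z = \frac{1}{4} \approx 0.25$
$b = 81$ ($b = \left(6 + 3\right)^{2} = 9^{2} = 81$)
$c{\left(x \right)} = \frac{81}{4}$ ($c{\left(x \right)} = 81 \left(0 + \frac{1}{4}\right) = 81 \cdot \frac{1}{4} = \frac{81}{4}$)
$\frac{1}{c{\left(47 - 74 \right)} + 14527} = \frac{1}{\frac{81}{4} + 14527} = \frac{1}{\frac{58189}{4}} = \frac{4}{58189}$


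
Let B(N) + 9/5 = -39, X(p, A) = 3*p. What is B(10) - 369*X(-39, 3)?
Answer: 215661/5 ≈ 43132.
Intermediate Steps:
B(N) = -204/5 (B(N) = -9/5 - 39 = -204/5)
B(10) - 369*X(-39, 3) = -204/5 - 1107*(-39) = -204/5 - 369*(-117) = -204/5 + 43173 = 215661/5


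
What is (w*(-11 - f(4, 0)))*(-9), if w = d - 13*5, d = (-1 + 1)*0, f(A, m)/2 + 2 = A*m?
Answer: -4095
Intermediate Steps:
f(A, m) = -4 + 2*A*m (f(A, m) = -4 + 2*(A*m) = -4 + 2*A*m)
d = 0 (d = 0*0 = 0)
w = -65 (w = 0 - 13*5 = 0 - 65 = -65)
(w*(-11 - f(4, 0)))*(-9) = -65*(-11 - (-4 + 2*4*0))*(-9) = -65*(-11 - (-4 + 0))*(-9) = -65*(-11 - 1*(-4))*(-9) = -65*(-11 + 4)*(-9) = -65*(-7)*(-9) = 455*(-9) = -4095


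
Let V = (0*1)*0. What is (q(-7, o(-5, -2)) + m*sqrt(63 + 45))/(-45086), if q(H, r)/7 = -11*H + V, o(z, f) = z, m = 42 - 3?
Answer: -539/45086 - 117*sqrt(3)/22543 ≈ -0.020944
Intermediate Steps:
m = 39
V = 0 (V = 0*0 = 0)
q(H, r) = -77*H (q(H, r) = 7*(-11*H + 0) = 7*(-11*H) = -77*H)
(q(-7, o(-5, -2)) + m*sqrt(63 + 45))/(-45086) = (-77*(-7) + 39*sqrt(63 + 45))/(-45086) = (539 + 39*sqrt(108))*(-1/45086) = (539 + 39*(6*sqrt(3)))*(-1/45086) = (539 + 234*sqrt(3))*(-1/45086) = -539/45086 - 117*sqrt(3)/22543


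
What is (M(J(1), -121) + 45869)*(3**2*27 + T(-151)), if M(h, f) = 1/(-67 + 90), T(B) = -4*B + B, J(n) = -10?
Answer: 734271648/23 ≈ 3.1925e+7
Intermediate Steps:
T(B) = -3*B
M(h, f) = 1/23
(M(J(1), -121) + 45869)*(3**2*27 + T(-151)) = (1/23 + 45869)*(3**2*27 - 3*(-151)) = 1054988*(9*27 + 453)/23 = 1054988*(243 + 453)/23 = (1054988/23)*696 = 734271648/23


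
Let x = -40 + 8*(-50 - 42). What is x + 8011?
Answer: 7235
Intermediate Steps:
x = -776 (x = -40 + 8*(-92) = -40 - 736 = -776)
x + 8011 = -776 + 8011 = 7235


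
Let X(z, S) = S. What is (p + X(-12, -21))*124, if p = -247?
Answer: -33232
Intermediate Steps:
(p + X(-12, -21))*124 = (-247 - 21)*124 = -268*124 = -33232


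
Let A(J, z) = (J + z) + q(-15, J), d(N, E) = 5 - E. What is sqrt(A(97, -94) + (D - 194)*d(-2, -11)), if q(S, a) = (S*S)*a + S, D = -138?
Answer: sqrt(16501) ≈ 128.46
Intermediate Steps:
q(S, a) = S + a*S**2 (q(S, a) = S**2*a + S = a*S**2 + S = S + a*S**2)
A(J, z) = -15 + z + 226*J (A(J, z) = (J + z) - 15*(1 - 15*J) = (J + z) + (-15 + 225*J) = -15 + z + 226*J)
sqrt(A(97, -94) + (D - 194)*d(-2, -11)) = sqrt((-15 - 94 + 226*97) + (-138 - 194)*(5 - 1*(-11))) = sqrt((-15 - 94 + 21922) - 332*(5 + 11)) = sqrt(21813 - 332*16) = sqrt(21813 - 5312) = sqrt(16501)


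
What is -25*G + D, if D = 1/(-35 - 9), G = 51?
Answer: -56101/44 ≈ -1275.0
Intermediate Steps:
D = -1/44 (D = 1/(-44) = -1/44 ≈ -0.022727)
-25*G + D = -25*51 - 1/44 = -1275 - 1/44 = -56101/44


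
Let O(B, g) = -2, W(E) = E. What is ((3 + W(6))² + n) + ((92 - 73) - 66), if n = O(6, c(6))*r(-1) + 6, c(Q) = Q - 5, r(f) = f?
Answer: 42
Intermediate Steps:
c(Q) = -5 + Q
n = 8 (n = -2*(-1) + 6 = 2 + 6 = 8)
((3 + W(6))² + n) + ((92 - 73) - 66) = ((3 + 6)² + 8) + ((92 - 73) - 66) = (9² + 8) + (19 - 66) = (81 + 8) - 47 = 89 - 47 = 42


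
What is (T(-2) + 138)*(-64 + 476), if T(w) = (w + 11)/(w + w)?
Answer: 55929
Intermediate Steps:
T(w) = (11 + w)/(2*w) (T(w) = (11 + w)/((2*w)) = (11 + w)*(1/(2*w)) = (11 + w)/(2*w))
(T(-2) + 138)*(-64 + 476) = ((1/2)*(11 - 2)/(-2) + 138)*(-64 + 476) = ((1/2)*(-1/2)*9 + 138)*412 = (-9/4 + 138)*412 = (543/4)*412 = 55929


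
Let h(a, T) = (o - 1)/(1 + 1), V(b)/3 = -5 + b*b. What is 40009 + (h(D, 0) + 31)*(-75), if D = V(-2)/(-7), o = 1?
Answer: 37684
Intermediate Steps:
V(b) = -15 + 3*b² (V(b) = 3*(-5 + b*b) = 3*(-5 + b²) = -15 + 3*b²)
D = 3/7 (D = (-15 + 3*(-2)²)/(-7) = (-15 + 3*4)*(-⅐) = (-15 + 12)*(-⅐) = -3*(-⅐) = 3/7 ≈ 0.42857)
h(a, T) = 0 (h(a, T) = (1 - 1)/(1 + 1) = 0/2 = 0*(½) = 0)
40009 + (h(D, 0) + 31)*(-75) = 40009 + (0 + 31)*(-75) = 40009 + 31*(-75) = 40009 - 2325 = 37684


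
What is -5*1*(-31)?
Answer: 155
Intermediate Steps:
-5*1*(-31) = -5*(-31) = 155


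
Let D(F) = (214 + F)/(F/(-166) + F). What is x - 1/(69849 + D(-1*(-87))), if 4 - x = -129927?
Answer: 130286018382736/1002732361 ≈ 1.2993e+5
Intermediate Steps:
D(F) = 166*(214 + F)/(165*F) (D(F) = (214 + F)/(F*(-1/166) + F) = (214 + F)/(-F/166 + F) = (214 + F)/((165*F/166)) = (214 + F)*(166/(165*F)) = 166*(214 + F)/(165*F))
x = 129931 (x = 4 - 1*(-129927) = 4 + 129927 = 129931)
x - 1/(69849 + D(-1*(-87))) = 129931 - 1/(69849 + 166*(214 - 1*(-87))/(165*((-1*(-87))))) = 129931 - 1/(69849 + (166/165)*(214 + 87)/87) = 129931 - 1/(69849 + (166/165)*(1/87)*301) = 129931 - 1/(69849 + 49966/14355) = 129931 - 1/1002732361/14355 = 129931 - 1*14355/1002732361 = 129931 - 14355/1002732361 = 130286018382736/1002732361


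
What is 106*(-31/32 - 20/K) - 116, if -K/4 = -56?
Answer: -25553/112 ≈ -228.15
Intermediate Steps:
K = 224 (K = -4*(-56) = 224)
106*(-31/32 - 20/K) - 116 = 106*(-31/32 - 20/224) - 116 = 106*(-31*1/32 - 20*1/224) - 116 = 106*(-31/32 - 5/56) - 116 = 106*(-237/224) - 116 = -12561/112 - 116 = -25553/112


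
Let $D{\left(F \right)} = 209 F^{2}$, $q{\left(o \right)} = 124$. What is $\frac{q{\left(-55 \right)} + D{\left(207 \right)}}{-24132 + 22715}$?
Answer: $- \frac{8955565}{1417} \approx -6320.1$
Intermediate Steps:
$\frac{q{\left(-55 \right)} + D{\left(207 \right)}}{-24132 + 22715} = \frac{124 + 209 \cdot 207^{2}}{-24132 + 22715} = \frac{124 + 209 \cdot 42849}{-1417} = \left(124 + 8955441\right) \left(- \frac{1}{1417}\right) = 8955565 \left(- \frac{1}{1417}\right) = - \frac{8955565}{1417}$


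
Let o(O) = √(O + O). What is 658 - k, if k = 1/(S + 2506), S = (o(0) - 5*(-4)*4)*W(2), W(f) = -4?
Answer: 1438387/2186 ≈ 658.00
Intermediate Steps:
o(O) = √2*√O (o(O) = √(2*O) = √2*√O)
S = -320 (S = (√2*√0 - 5*(-4)*4)*(-4) = (√2*0 + 20*4)*(-4) = (0 + 80)*(-4) = 80*(-4) = -320)
k = 1/2186 (k = 1/(-320 + 2506) = 1/2186 ≈ 0.00045746)
658 - k = 658 - 1*1/2186 = 658 - 1/2186 = 1438387/2186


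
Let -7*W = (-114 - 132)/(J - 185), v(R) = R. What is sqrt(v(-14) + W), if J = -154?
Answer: 2*I*sqrt(2206099)/791 ≈ 3.7555*I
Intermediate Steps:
W = -82/791 (W = -(-114 - 132)/(7*(-154 - 185)) = -(-246)/(7*(-339)) = -(-246)*(-1)/(7*339) = -1/7*82/113 = -82/791 ≈ -0.10367)
sqrt(v(-14) + W) = sqrt(-14 - 82/791) = sqrt(-11156/791) = 2*I*sqrt(2206099)/791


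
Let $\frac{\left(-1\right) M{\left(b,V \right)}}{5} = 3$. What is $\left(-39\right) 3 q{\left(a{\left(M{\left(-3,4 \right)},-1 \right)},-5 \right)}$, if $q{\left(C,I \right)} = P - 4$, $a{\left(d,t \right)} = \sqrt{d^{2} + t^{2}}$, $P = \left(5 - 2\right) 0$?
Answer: $468$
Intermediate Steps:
$P = 0$ ($P = 3 \cdot 0 = 0$)
$M{\left(b,V \right)} = -15$ ($M{\left(b,V \right)} = \left(-5\right) 3 = -15$)
$q{\left(C,I \right)} = -4$ ($q{\left(C,I \right)} = 0 - 4 = -4$)
$\left(-39\right) 3 q{\left(a{\left(M{\left(-3,4 \right)},-1 \right)},-5 \right)} = \left(-39\right) 3 \left(-4\right) = \left(-117\right) \left(-4\right) = 468$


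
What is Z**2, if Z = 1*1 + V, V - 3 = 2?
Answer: 36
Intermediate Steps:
V = 5 (V = 3 + 2 = 5)
Z = 6 (Z = 1*1 + 5 = 1 + 5 = 6)
Z**2 = 6**2 = 36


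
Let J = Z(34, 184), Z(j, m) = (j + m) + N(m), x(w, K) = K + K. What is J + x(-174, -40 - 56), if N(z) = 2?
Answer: 28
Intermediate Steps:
x(w, K) = 2*K
Z(j, m) = 2 + j + m (Z(j, m) = (j + m) + 2 = 2 + j + m)
J = 220 (J = 2 + 34 + 184 = 220)
J + x(-174, -40 - 56) = 220 + 2*(-40 - 56) = 220 + 2*(-96) = 220 - 192 = 28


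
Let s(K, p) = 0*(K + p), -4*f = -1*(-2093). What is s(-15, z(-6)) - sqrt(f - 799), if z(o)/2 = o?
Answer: -I*sqrt(5289)/2 ≈ -36.363*I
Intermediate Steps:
z(o) = 2*o
f = -2093/4 (f = -(-1)*(-2093)/4 = -1/4*2093 = -2093/4 ≈ -523.25)
s(K, p) = 0
s(-15, z(-6)) - sqrt(f - 799) = 0 - sqrt(-2093/4 - 799) = 0 - sqrt(-5289/4) = 0 - I*sqrt(5289)/2 = -I*sqrt(5289)/2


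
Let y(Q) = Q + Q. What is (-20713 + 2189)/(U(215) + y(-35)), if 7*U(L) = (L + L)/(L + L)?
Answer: 129668/489 ≈ 265.17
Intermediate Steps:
U(L) = ⅐ (U(L) = ((L + L)/(L + L))/7 = ((2*L)/((2*L)))/7 = ((2*L)*(1/(2*L)))/7 = (⅐)*1 = ⅐)
y(Q) = 2*Q
(-20713 + 2189)/(U(215) + y(-35)) = (-20713 + 2189)/(⅐ + 2*(-35)) = -18524/(⅐ - 70) = -18524/(-489/7) = -18524*(-7/489) = 129668/489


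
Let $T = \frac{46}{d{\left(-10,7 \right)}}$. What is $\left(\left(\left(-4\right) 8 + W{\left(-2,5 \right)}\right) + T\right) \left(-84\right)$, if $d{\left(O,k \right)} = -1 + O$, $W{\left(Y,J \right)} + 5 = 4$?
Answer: $\frac{34356}{11} \approx 3123.3$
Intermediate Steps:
$W{\left(Y,J \right)} = -1$ ($W{\left(Y,J \right)} = -5 + 4 = -1$)
$T = - \frac{46}{11}$ ($T = \frac{46}{-1 - 10} = \frac{46}{-11} = 46 \left(- \frac{1}{11}\right) = - \frac{46}{11} \approx -4.1818$)
$\left(\left(\left(-4\right) 8 + W{\left(-2,5 \right)}\right) + T\right) \left(-84\right) = \left(\left(\left(-4\right) 8 - 1\right) - \frac{46}{11}\right) \left(-84\right) = \left(\left(-32 - 1\right) - \frac{46}{11}\right) \left(-84\right) = \left(-33 - \frac{46}{11}\right) \left(-84\right) = \left(- \frac{409}{11}\right) \left(-84\right) = \frac{34356}{11}$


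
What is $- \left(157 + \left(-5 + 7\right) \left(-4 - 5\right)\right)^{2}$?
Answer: $-19321$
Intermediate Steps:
$- \left(157 + \left(-5 + 7\right) \left(-4 - 5\right)\right)^{2} = - \left(157 + 2 \left(-4 - 5\right)\right)^{2} = - \left(157 + 2 \left(-9\right)\right)^{2} = - \left(157 - 18\right)^{2} = - 139^{2} = \left(-1\right) 19321 = -19321$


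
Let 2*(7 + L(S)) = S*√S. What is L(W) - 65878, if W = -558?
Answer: -65885 - 837*I*√62 ≈ -65885.0 - 6590.5*I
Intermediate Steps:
L(S) = -7 + S^(3/2)/2 (L(S) = -7 + (S*√S)/2 = -7 + S^(3/2)/2)
L(W) - 65878 = (-7 + (-558)^(3/2)/2) - 65878 = (-7 + (-1674*I*√62)/2) - 65878 = (-7 - 837*I*√62) - 65878 = -65885 - 837*I*√62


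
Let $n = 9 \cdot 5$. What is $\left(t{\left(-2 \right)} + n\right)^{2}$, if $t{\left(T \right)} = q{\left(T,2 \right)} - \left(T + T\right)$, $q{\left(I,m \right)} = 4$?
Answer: $2809$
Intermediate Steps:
$t{\left(T \right)} = 4 - 2 T$ ($t{\left(T \right)} = 4 - \left(T + T\right) = 4 - 2 T$)
$n = 45$
$\left(t{\left(-2 \right)} + n\right)^{2} = \left(\left(4 - -4\right) + 45\right)^{2} = \left(\left(4 + 4\right) + 45\right)^{2} = \left(8 + 45\right)^{2} = 53^{2} = 2809$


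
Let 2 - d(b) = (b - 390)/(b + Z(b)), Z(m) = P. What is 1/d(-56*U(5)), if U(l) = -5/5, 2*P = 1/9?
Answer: 1009/8030 ≈ 0.12565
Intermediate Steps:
P = 1/18 (P = (½)/9 = (½)*(⅑) = 1/18 ≈ 0.055556)
Z(m) = 1/18
U(l) = -1 (U(l) = -5*⅕ = -1)
d(b) = 2 - (-390 + b)/(1/18 + b) (d(b) = 2 - (b - 390)/(b + 1/18) = 2 - (-390 + b)/(1/18 + b))
1/d(-56*U(5)) = 1/(2*(3511 + 9*(-56*(-1)))/(1 + 18*(-56*(-1)))) = 1/(2*(3511 + 9*56)/(1 + 18*56)) = 1/(2*(3511 + 504)/(1 + 1008)) = 1/(2*4015/1009) = 1/(2*(1/1009)*4015) = 1/(8030/1009) = 1009/8030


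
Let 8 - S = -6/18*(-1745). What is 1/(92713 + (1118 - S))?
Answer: 3/283214 ≈ 1.0593e-5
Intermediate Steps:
S = -1721/3 (S = 8 - (-6/18)*(-1745) = 8 - (-6*1/18)*(-1745) = 8 - (-1)*(-1745)/3 = 8 - 1*1745/3 = 8 - 1745/3 = -1721/3 ≈ -573.67)
1/(92713 + (1118 - S)) = 1/(92713 + (1118 - 1*(-1721/3))) = 1/(92713 + (1118 + 1721/3)) = 1/(92713 + 5075/3) = 1/(283214/3) = 3/283214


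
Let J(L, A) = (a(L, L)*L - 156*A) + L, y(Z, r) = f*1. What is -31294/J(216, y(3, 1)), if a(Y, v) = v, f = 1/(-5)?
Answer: -78235/117258 ≈ -0.66720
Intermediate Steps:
f = -1/5 ≈ -0.20000
y(Z, r) = -1/5 (y(Z, r) = -1/5*1 = -1/5)
J(L, A) = L + L**2 - 156*A (J(L, A) = (L*L - 156*A) + L = (L**2 - 156*A) + L = L + L**2 - 156*A)
-31294/J(216, y(3, 1)) = -31294/(216 + 216**2 - 156*(-1/5)) = -31294/(216 + 46656 + 156/5) = -31294/234516/5 = -31294*5/234516 = -78235/117258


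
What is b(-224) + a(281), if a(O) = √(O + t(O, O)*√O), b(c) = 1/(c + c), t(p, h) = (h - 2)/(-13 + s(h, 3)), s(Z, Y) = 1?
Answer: -1/448 + √(1124 - 93*√281)/2 ≈ -0.0022321 + 10.428*I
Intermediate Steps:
t(p, h) = ⅙ - h/12 (t(p, h) = (h - 2)/(-13 + 1) = (-2 + h)/(-12) = (-2 + h)*(-1/12) = ⅙ - h/12)
b(c) = 1/(2*c)
a(O) = √(O + √O*(⅙ - O/12)) (a(O) = √(O + (⅙ - O/12)*√O) = √(O + √O*(⅙ - O/12)))
b(-224) + a(281) = (½)/(-224) + √3*√(12*281 + √281*(2 - 1*281))/6 = (½)*(-1/224) + √3*√(3372 + √281*(2 - 281))/6 = -1/448 + √3*√(3372 + √281*(-279))/6 = -1/448 + √3*√(3372 - 279*√281)/6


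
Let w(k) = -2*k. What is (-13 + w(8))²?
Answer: 841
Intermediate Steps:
(-13 + w(8))² = (-13 - 2*8)² = (-13 - 16)² = (-29)² = 841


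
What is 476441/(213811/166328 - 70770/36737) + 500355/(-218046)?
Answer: -12446793080667055261/16743614898338 ≈ -7.4338e+5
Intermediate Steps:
476441/(213811/166328 - 70770/36737) + 500355/(-218046) = 476441/(213811*(1/166328) - 70770*1/36737) + 500355*(-1/218046) = 476441/(213811/166328 - 70770/36737) - 166785/72682 = 476441/(-230368109/359434808) - 166785/72682 = 476441*(-359434808/230368109) - 166785/72682 = -171249479358328/230368109 - 166785/72682 = -12446793080667055261/16743614898338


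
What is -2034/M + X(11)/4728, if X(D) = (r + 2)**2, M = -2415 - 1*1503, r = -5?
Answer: 536223/1029128 ≈ 0.52105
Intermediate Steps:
M = -3918 (M = -2415 - 1503 = -3918)
X(D) = 9 (X(D) = (-5 + 2)**2 = (-3)**2 = 9)
-2034/M + X(11)/4728 = -2034/(-3918) + 9/4728 = -2034*(-1/3918) + 9*(1/4728) = 339/653 + 3/1576 = 536223/1029128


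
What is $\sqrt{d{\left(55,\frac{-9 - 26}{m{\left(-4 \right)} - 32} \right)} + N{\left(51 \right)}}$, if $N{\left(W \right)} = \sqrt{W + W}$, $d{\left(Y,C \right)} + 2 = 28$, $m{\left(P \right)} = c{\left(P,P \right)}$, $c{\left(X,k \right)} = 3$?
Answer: $\sqrt{26 + \sqrt{102}} \approx 6.0083$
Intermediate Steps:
$m{\left(P \right)} = 3$
$d{\left(Y,C \right)} = 26$ ($d{\left(Y,C \right)} = -2 + 28 = 26$)
$N{\left(W \right)} = \sqrt{2} \sqrt{W}$ ($N{\left(W \right)} = \sqrt{2 W} = \sqrt{2} \sqrt{W}$)
$\sqrt{d{\left(55,\frac{-9 - 26}{m{\left(-4 \right)} - 32} \right)} + N{\left(51 \right)}} = \sqrt{26 + \sqrt{2} \sqrt{51}} = \sqrt{26 + \sqrt{102}}$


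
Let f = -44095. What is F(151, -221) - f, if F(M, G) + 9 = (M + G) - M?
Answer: 43865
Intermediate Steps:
F(M, G) = -9 + G (F(M, G) = -9 + ((M + G) - M) = -9 + ((G + M) - M) = -9 + G)
F(151, -221) - f = (-9 - 221) - 1*(-44095) = -230 + 44095 = 43865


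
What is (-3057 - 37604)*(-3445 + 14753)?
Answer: -459794588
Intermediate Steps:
(-3057 - 37604)*(-3445 + 14753) = -40661*11308 = -459794588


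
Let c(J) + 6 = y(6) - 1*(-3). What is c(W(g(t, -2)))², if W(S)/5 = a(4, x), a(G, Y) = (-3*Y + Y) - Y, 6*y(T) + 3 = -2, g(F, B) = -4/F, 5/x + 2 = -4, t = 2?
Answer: 529/36 ≈ 14.694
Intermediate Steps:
x = -⅚ (x = 5/(-2 - 4) = 5/(-6) = 5*(-⅙) = -⅚ ≈ -0.83333)
g(F, B) = -4/F
y(T) = -⅚ (y(T) = -½ + (⅙)*(-2) = -½ - ⅓ = -⅚)
a(G, Y) = -3*Y (a(G, Y) = -2*Y - Y = -3*Y)
W(S) = 25/2 (W(S) = 5*(-3*(-⅚)) = 5*(5/2) = 25/2)
c(J) = -23/6 (c(J) = -6 + (-⅚ - 1*(-3)) = -6 + (-⅚ + 3) = -6 + 13/6 = -23/6)
c(W(g(t, -2)))² = (-23/6)² = 529/36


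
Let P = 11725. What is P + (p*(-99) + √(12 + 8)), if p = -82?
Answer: 19843 + 2*√5 ≈ 19847.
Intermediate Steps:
P + (p*(-99) + √(12 + 8)) = 11725 + (-82*(-99) + √(12 + 8)) = 11725 + (8118 + √20) = 11725 + (8118 + 2*√5) = 19843 + 2*√5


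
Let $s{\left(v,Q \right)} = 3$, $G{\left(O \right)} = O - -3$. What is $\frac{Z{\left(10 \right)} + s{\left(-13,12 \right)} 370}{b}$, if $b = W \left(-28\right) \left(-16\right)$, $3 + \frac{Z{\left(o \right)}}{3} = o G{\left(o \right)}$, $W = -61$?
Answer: $- \frac{213}{3904} \approx -0.054559$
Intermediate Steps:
$G{\left(O \right)} = 3 + O$ ($G{\left(O \right)} = O + 3 = 3 + O$)
$Z{\left(o \right)} = -9 + 3 o \left(3 + o\right)$
$b = -27328$ ($b = \left(-61\right) \left(-28\right) \left(-16\right) = 1708 \left(-16\right) = -27328$)
$\frac{Z{\left(10 \right)} + s{\left(-13,12 \right)} 370}{b} = \frac{\left(-9 + 3 \cdot 10 \left(3 + 10\right)\right) + 3 \cdot 370}{-27328} = \left(\left(-9 + 3 \cdot 10 \cdot 13\right) + 1110\right) \left(- \frac{1}{27328}\right) = \left(\left(-9 + 390\right) + 1110\right) \left(- \frac{1}{27328}\right) = \left(381 + 1110\right) \left(- \frac{1}{27328}\right) = 1491 \left(- \frac{1}{27328}\right) = - \frac{213}{3904}$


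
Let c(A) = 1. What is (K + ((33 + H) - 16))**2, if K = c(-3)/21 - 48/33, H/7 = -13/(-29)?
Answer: 15744979441/44876601 ≈ 350.85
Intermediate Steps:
H = 91/29 (H = 7*(-13/(-29)) = 7*(-13*(-1/29)) = 7*(13/29) = 91/29 ≈ 3.1379)
K = -325/231 (K = 1/21 - 48/33 = 1*(1/21) - 48*1/33 = 1/21 - 16/11 = -325/231 ≈ -1.4069)
(K + ((33 + H) - 16))**2 = (-325/231 + ((33 + 91/29) - 16))**2 = (-325/231 + (1048/29 - 16))**2 = (-325/231 + 584/29)**2 = (125479/6699)**2 = 15744979441/44876601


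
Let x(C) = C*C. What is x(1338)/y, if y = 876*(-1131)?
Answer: -49729/27521 ≈ -1.8069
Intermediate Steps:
x(C) = C**2
y = -990756
x(1338)/y = 1338**2/(-990756) = 1790244*(-1/990756) = -49729/27521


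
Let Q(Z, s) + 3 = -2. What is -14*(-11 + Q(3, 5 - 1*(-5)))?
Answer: 224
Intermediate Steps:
Q(Z, s) = -5 (Q(Z, s) = -3 - 2 = -5)
-14*(-11 + Q(3, 5 - 1*(-5))) = -14*(-11 - 5) = -14*(-16) = 224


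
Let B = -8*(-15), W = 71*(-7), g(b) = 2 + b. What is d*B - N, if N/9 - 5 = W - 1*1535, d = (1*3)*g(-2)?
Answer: 18243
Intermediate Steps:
W = -497
d = 0 (d = (1*3)*(2 - 2) = 3*0 = 0)
B = 120
N = -18243 (N = 45 + 9*(-497 - 1*1535) = 45 + 9*(-497 - 1535) = 45 + 9*(-2032) = 45 - 18288 = -18243)
d*B - N = 0*120 - 1*(-18243) = 0 + 18243 = 18243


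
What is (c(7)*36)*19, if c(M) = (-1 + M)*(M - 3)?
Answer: 16416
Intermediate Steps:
c(M) = (-1 + M)*(-3 + M)
(c(7)*36)*19 = ((3 + 7**2 - 4*7)*36)*19 = ((3 + 49 - 28)*36)*19 = (24*36)*19 = 864*19 = 16416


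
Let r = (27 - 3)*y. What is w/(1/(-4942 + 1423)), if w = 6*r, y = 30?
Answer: -15202080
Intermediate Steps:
r = 720 (r = (27 - 3)*30 = 24*30 = 720)
w = 4320 (w = 6*720 = 4320)
w/(1/(-4942 + 1423)) = 4320/(1/(-4942 + 1423)) = 4320/(1/(-3519)) = 4320/(-1/3519) = 4320*(-3519) = -15202080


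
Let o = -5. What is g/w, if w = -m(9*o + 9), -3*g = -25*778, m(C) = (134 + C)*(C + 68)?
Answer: -9725/4704 ≈ -2.0674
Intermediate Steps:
m(C) = (68 + C)*(134 + C) (m(C) = (134 + C)*(68 + C) = (68 + C)*(134 + C))
g = 19450/3 (g = -(-25)*778/3 = -⅓*(-19450) = 19450/3 ≈ 6483.3)
w = -3136 (w = -(9112 + (9*(-5) + 9)² + 202*(9*(-5) + 9)) = -(9112 + (-45 + 9)² + 202*(-45 + 9)) = -(9112 + (-36)² + 202*(-36)) = -(9112 + 1296 - 7272) = -1*3136 = -3136)
g/w = (19450/3)/(-3136) = (19450/3)*(-1/3136) = -9725/4704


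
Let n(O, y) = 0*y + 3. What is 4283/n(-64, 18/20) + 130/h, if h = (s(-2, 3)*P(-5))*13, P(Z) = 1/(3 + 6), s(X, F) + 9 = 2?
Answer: 29711/21 ≈ 1414.8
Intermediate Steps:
s(X, F) = -7 (s(X, F) = -9 + 2 = -7)
P(Z) = ⅑ (P(Z) = 1/9 = ⅑)
n(O, y) = 3 (n(O, y) = 0 + 3 = 3)
h = -91/9 (h = -7*⅑*13 = -7/9*13 = -91/9 ≈ -10.111)
4283/n(-64, 18/20) + 130/h = 4283/3 + 130/(-91/9) = 4283*(⅓) + 130*(-9/91) = 4283/3 - 90/7 = 29711/21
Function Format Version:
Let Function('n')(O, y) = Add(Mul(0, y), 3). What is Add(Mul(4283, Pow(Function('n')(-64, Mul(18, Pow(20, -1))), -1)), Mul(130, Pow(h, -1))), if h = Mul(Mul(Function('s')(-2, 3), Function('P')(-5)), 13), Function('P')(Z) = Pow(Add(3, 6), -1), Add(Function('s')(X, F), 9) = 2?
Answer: Rational(29711, 21) ≈ 1414.8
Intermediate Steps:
Function('s')(X, F) = -7 (Function('s')(X, F) = Add(-9, 2) = -7)
Function('P')(Z) = Rational(1, 9) (Function('P')(Z) = Pow(9, -1) = Rational(1, 9))
Function('n')(O, y) = 3 (Function('n')(O, y) = Add(0, 3) = 3)
h = Rational(-91, 9) (h = Mul(Mul(-7, Rational(1, 9)), 13) = Mul(Rational(-7, 9), 13) = Rational(-91, 9) ≈ -10.111)
Add(Mul(4283, Pow(Function('n')(-64, Mul(18, Pow(20, -1))), -1)), Mul(130, Pow(h, -1))) = Add(Mul(4283, Pow(3, -1)), Mul(130, Pow(Rational(-91, 9), -1))) = Add(Mul(4283, Rational(1, 3)), Mul(130, Rational(-9, 91))) = Add(Rational(4283, 3), Rational(-90, 7)) = Rational(29711, 21)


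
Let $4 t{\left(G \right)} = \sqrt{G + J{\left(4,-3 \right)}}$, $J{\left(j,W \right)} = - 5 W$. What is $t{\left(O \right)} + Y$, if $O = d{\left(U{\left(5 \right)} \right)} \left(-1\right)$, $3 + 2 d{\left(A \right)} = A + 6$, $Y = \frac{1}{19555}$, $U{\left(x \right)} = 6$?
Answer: $\frac{1}{19555} + \frac{\sqrt{42}}{8} \approx 0.81014$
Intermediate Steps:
$Y = \frac{1}{19555} \approx 5.1138 \cdot 10^{-5}$
$d{\left(A \right)} = \frac{3}{2} + \frac{A}{2}$ ($d{\left(A \right)} = - \frac{3}{2} + \frac{A + 6}{2} = - \frac{3}{2} + \frac{6 + A}{2} = - \frac{3}{2} + \left(3 + \frac{A}{2}\right) = \frac{3}{2} + \frac{A}{2}$)
$O = - \frac{9}{2}$ ($O = \left(\frac{3}{2} + \frac{1}{2} \cdot 6\right) \left(-1\right) = \left(\frac{3}{2} + 3\right) \left(-1\right) = \frac{9}{2} \left(-1\right) = - \frac{9}{2} \approx -4.5$)
$t{\left(G \right)} = \frac{\sqrt{15 + G}}{4}$ ($t{\left(G \right)} = \frac{\sqrt{G - -15}}{4} = \frac{\sqrt{G + 15}}{4} = \frac{\sqrt{15 + G}}{4}$)
$t{\left(O \right)} + Y = \frac{\sqrt{15 - \frac{9}{2}}}{4} + \frac{1}{19555} = \frac{\sqrt{\frac{21}{2}}}{4} + \frac{1}{19555} = \frac{\frac{1}{2} \sqrt{42}}{4} + \frac{1}{19555} = \frac{\sqrt{42}}{8} + \frac{1}{19555} = \frac{1}{19555} + \frac{\sqrt{42}}{8}$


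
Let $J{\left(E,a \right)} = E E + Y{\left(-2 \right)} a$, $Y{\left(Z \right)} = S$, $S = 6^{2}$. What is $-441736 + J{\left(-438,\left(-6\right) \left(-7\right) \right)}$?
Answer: $-248380$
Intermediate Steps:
$S = 36$
$Y{\left(Z \right)} = 36$
$J{\left(E,a \right)} = E^{2} + 36 a$ ($J{\left(E,a \right)} = E E + 36 a = E^{2} + 36 a$)
$-441736 + J{\left(-438,\left(-6\right) \left(-7\right) \right)} = -441736 + \left(\left(-438\right)^{2} + 36 \left(\left(-6\right) \left(-7\right)\right)\right) = -441736 + \left(191844 + 36 \cdot 42\right) = -441736 + \left(191844 + 1512\right) = -441736 + 193356 = -248380$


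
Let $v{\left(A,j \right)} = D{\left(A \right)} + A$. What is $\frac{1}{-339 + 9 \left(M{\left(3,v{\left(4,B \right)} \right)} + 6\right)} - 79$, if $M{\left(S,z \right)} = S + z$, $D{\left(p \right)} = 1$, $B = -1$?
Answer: $- \frac{16828}{213} \approx -79.005$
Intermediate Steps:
$v{\left(A,j \right)} = 1 + A$
$\frac{1}{-339 + 9 \left(M{\left(3,v{\left(4,B \right)} \right)} + 6\right)} - 79 = \frac{1}{-339 + 9 \left(\left(3 + \left(1 + 4\right)\right) + 6\right)} - 79 = \frac{1}{-339 + 9 \left(\left(3 + 5\right) + 6\right)} - 79 = \frac{1}{-339 + 9 \left(8 + 6\right)} - 79 = \frac{1}{-339 + 9 \cdot 14} - 79 = \frac{1}{-339 + 126} - 79 = \frac{1}{-213} - 79 = - \frac{1}{213} - 79 = - \frac{16828}{213}$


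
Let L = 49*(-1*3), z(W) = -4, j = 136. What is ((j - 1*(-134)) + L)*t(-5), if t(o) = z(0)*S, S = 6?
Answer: -2952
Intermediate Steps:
t(o) = -24 (t(o) = -4*6 = -24)
L = -147 (L = 49*(-3) = -147)
((j - 1*(-134)) + L)*t(-5) = ((136 - 1*(-134)) - 147)*(-24) = ((136 + 134) - 147)*(-24) = (270 - 147)*(-24) = 123*(-24) = -2952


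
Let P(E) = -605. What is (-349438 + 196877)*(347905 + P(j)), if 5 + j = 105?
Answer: -52984435300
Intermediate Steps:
j = 100 (j = -5 + 105 = 100)
(-349438 + 196877)*(347905 + P(j)) = (-349438 + 196877)*(347905 - 605) = -152561*347300 = -52984435300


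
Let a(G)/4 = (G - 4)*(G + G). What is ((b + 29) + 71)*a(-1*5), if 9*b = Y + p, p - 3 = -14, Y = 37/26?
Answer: 463020/13 ≈ 35617.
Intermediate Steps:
Y = 37/26 (Y = 37*(1/26) = 37/26 ≈ 1.4231)
a(G) = 8*G*(-4 + G) (a(G) = 4*((G - 4)*(G + G)) = 4*((-4 + G)*(2*G)) = 4*(2*G*(-4 + G)) = 8*G*(-4 + G))
p = -11 (p = 3 - 14 = -11)
b = -83/78 (b = (37/26 - 11)/9 = (1/9)*(-249/26) = -83/78 ≈ -1.0641)
((b + 29) + 71)*a(-1*5) = ((-83/78 + 29) + 71)*(8*(-1*5)*(-4 - 1*5)) = (2179/78 + 71)*(8*(-5)*(-4 - 5)) = 7717*(8*(-5)*(-9))/78 = (7717/78)*360 = 463020/13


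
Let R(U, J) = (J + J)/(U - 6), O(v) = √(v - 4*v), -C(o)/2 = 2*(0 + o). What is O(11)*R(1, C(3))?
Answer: 24*I*√33/5 ≈ 27.574*I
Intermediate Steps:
C(o) = -4*o (C(o) = -4*(0 + o) = -4*o)
O(v) = √3*√(-v) (O(v) = √(-3*v) = √3*√(-v))
R(U, J) = 2*J/(-6 + U) (R(U, J) = (2*J)/(-6 + U) = 2*J/(-6 + U))
O(11)*R(1, C(3)) = (√3*√(-1*11))*(2*(-4*3)/(-6 + 1)) = (√3*√(-11))*(2*(-12)/(-5)) = (√3*(I*√11))*(2*(-12)*(-⅕)) = (I*√33)*(24/5) = 24*I*√33/5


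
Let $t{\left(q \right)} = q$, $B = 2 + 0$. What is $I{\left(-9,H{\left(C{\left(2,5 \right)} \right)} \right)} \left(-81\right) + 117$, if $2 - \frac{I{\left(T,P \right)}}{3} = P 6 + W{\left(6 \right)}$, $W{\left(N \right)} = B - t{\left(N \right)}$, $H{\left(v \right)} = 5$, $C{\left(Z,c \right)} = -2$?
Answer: $5949$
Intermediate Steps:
$B = 2$
$W{\left(N \right)} = 2 - N$
$I{\left(T,P \right)} = 18 - 18 P$ ($I{\left(T,P \right)} = 6 - 3 \left(P 6 + \left(2 - 6\right)\right) = 6 - 3 \left(6 P + \left(2 - 6\right)\right) = 6 - 3 \left(6 P - 4\right) = 6 - 3 \left(-4 + 6 P\right) = 6 - \left(-12 + 18 P\right) = 18 - 18 P$)
$I{\left(-9,H{\left(C{\left(2,5 \right)} \right)} \right)} \left(-81\right) + 117 = \left(18 - 90\right) \left(-81\right) + 117 = \left(-72\right) \left(-81\right) + 117 = 5832 + 117 = 5949$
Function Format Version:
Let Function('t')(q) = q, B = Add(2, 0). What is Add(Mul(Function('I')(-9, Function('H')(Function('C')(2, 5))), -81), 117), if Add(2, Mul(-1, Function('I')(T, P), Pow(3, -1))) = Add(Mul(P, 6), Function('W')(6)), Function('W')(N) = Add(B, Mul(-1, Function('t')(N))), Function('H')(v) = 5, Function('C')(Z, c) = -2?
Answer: 5949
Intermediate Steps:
B = 2
Function('W')(N) = Add(2, Mul(-1, N))
Function('I')(T, P) = Add(18, Mul(-18, P)) (Function('I')(T, P) = Add(6, Mul(-3, Add(Mul(P, 6), Add(2, Mul(-1, 6))))) = Add(6, Mul(-3, Add(Mul(6, P), Add(2, -6)))) = Add(6, Mul(-3, Add(Mul(6, P), -4))) = Add(6, Mul(-3, Add(-4, Mul(6, P)))) = Add(6, Add(12, Mul(-18, P))) = Add(18, Mul(-18, P)))
Add(Mul(Function('I')(-9, Function('H')(Function('C')(2, 5))), -81), 117) = Add(Mul(Add(18, Mul(-18, 5)), -81), 117) = Add(Mul(Add(18, -90), -81), 117) = Add(Mul(-72, -81), 117) = Add(5832, 117) = 5949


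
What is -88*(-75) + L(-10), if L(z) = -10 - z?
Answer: 6600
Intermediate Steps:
-88*(-75) + L(-10) = -88*(-75) + (-10 - 1*(-10)) = 6600 + (-10 + 10) = 6600 + 0 = 6600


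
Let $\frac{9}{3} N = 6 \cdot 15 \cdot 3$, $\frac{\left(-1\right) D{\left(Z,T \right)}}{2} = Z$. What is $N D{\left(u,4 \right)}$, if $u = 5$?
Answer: $-900$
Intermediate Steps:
$D{\left(Z,T \right)} = - 2 Z$
$N = 90$ ($N = \frac{6 \cdot 15 \cdot 3}{3} = \frac{90 \cdot 3}{3} = \frac{1}{3} \cdot 270 = 90$)
$N D{\left(u,4 \right)} = 90 \left(\left(-2\right) 5\right) = 90 \left(-10\right) = -900$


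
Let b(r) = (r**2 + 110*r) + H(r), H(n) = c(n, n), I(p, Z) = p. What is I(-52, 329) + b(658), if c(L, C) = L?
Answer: 505950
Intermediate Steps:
H(n) = n
b(r) = r**2 + 111*r (b(r) = (r**2 + 110*r) + r = r**2 + 111*r)
I(-52, 329) + b(658) = -52 + 658*(111 + 658) = -52 + 658*769 = -52 + 506002 = 505950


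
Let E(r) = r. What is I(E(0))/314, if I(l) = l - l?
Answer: 0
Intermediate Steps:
I(l) = 0
I(E(0))/314 = 0/314 = 0*(1/314) = 0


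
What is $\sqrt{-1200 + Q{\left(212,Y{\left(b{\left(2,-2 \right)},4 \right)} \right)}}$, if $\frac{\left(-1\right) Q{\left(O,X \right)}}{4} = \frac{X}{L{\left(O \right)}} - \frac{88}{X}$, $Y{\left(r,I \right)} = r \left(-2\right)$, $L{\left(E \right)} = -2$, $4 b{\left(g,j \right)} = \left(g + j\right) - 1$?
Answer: $3 i \sqrt{55} \approx 22.249 i$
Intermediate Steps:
$b{\left(g,j \right)} = - \frac{1}{4} + \frac{g}{4} + \frac{j}{4}$ ($b{\left(g,j \right)} = \frac{\left(g + j\right) - 1}{4} = \frac{-1 + g + j}{4} = - \frac{1}{4} + \frac{g}{4} + \frac{j}{4}$)
$Y{\left(r,I \right)} = - 2 r$
$Q{\left(O,X \right)} = 2 X + \frac{352}{X}$ ($Q{\left(O,X \right)} = - 4 \left(\frac{X}{-2} - \frac{88}{X}\right) = - 4 \left(X \left(- \frac{1}{2}\right) - \frac{88}{X}\right) = - 4 \left(- \frac{X}{2} - \frac{88}{X}\right) = - 4 \left(- \frac{88}{X} - \frac{X}{2}\right) = 2 X + \frac{352}{X}$)
$\sqrt{-1200 + Q{\left(212,Y{\left(b{\left(2,-2 \right)},4 \right)} \right)}} = \sqrt{-1200 + \left(2 \left(- 2 \left(- \frac{1}{4} + \frac{1}{4} \cdot 2 + \frac{1}{4} \left(-2\right)\right)\right) + \frac{352}{\left(-2\right) \left(- \frac{1}{4} + \frac{1}{4} \cdot 2 + \frac{1}{4} \left(-2\right)\right)}\right)} = \sqrt{-1200 + \left(2 \left(- 2 \left(- \frac{1}{4} + \frac{1}{2} - \frac{1}{2}\right)\right) + \frac{352}{\left(-2\right) \left(- \frac{1}{4} + \frac{1}{2} - \frac{1}{2}\right)}\right)} = \sqrt{-1200 + \left(2 \left(\left(-2\right) \left(- \frac{1}{4}\right)\right) + \frac{352}{\left(-2\right) \left(- \frac{1}{4}\right)}\right)} = \sqrt{-1200 + \left(2 \cdot \frac{1}{2} + 352 \frac{1}{\frac{1}{2}}\right)} = \sqrt{-1200 + \left(1 + 352 \cdot 2\right)} = \sqrt{-1200 + \left(1 + 704\right)} = \sqrt{-1200 + 705} = \sqrt{-495} = 3 i \sqrt{55}$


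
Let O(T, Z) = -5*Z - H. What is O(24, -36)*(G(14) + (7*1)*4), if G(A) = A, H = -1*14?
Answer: 8148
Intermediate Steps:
H = -14
O(T, Z) = 14 - 5*Z (O(T, Z) = -5*Z - 1*(-14) = -5*Z + 14 = 14 - 5*Z)
O(24, -36)*(G(14) + (7*1)*4) = (14 - 5*(-36))*(14 + (7*1)*4) = (14 + 180)*(14 + 7*4) = 194*(14 + 28) = 194*42 = 8148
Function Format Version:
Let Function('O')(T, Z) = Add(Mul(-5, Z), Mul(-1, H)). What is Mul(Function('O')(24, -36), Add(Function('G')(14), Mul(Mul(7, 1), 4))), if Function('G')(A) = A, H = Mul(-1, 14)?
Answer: 8148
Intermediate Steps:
H = -14
Function('O')(T, Z) = Add(14, Mul(-5, Z)) (Function('O')(T, Z) = Add(Mul(-5, Z), Mul(-1, -14)) = Add(Mul(-5, Z), 14) = Add(14, Mul(-5, Z)))
Mul(Function('O')(24, -36), Add(Function('G')(14), Mul(Mul(7, 1), 4))) = Mul(Add(14, Mul(-5, -36)), Add(14, Mul(Mul(7, 1), 4))) = Mul(Add(14, 180), Add(14, Mul(7, 4))) = Mul(194, Add(14, 28)) = Mul(194, 42) = 8148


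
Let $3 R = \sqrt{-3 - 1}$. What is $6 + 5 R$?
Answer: $6 + \frac{10 i}{3} \approx 6.0 + 3.3333 i$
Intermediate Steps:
$R = \frac{2 i}{3}$ ($R = \frac{\sqrt{-3 - 1}}{3} = \frac{\sqrt{-4}}{3} = \frac{2 i}{3} \approx 0.66667 i$)
$6 + 5 R = 6 + 5 \frac{2 i}{3} = 6 + \frac{10 i}{3}$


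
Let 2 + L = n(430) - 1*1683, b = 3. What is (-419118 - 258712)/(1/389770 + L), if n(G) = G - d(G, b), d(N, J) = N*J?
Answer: 264197799100/991964649 ≈ 266.34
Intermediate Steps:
d(N, J) = J*N
n(G) = -2*G (n(G) = G - 3*G = -2*G)
L = -2545 (L = -2 + (-2*430 - 1*1683) = -2 + (-860 - 1683) = -2 - 2543 = -2545)
(-419118 - 258712)/(1/389770 + L) = (-419118 - 258712)/(1/389770 - 2545) = -677830/(1/389770 - 2545) = -677830/(-991964649/389770) = -677830*(-389770/991964649) = 264197799100/991964649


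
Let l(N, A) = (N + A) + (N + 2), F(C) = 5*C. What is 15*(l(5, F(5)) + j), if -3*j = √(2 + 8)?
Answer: 555 - 5*√10 ≈ 539.19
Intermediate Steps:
l(N, A) = 2 + A + 2*N (l(N, A) = (A + N) + (2 + N) = 2 + A + 2*N)
j = -√10/3 (j = -√(2 + 8)/3 = -√10/3 ≈ -1.0541)
15*(l(5, F(5)) + j) = 15*((2 + 5*5 + 2*5) - √10/3) = 15*((2 + 25 + 10) - √10/3) = 15*(37 - √10/3) = 555 - 5*√10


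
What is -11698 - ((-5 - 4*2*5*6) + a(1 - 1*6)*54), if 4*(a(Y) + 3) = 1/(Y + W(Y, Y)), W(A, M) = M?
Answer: -225793/20 ≈ -11290.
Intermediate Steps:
a(Y) = -3 + 1/(8*Y) (a(Y) = -3 + 1/(4*(Y + Y)) = -3 + 1/(4*((2*Y))) = -3 + (1/(2*Y))/4 = -3 + 1/(8*Y))
-11698 - ((-5 - 4*2*5*6) + a(1 - 1*6)*54) = -11698 - ((-5 - 4*2*5*6) + (-3 + 1/(8*(1 - 1*6)))*54) = -11698 - ((-5 - 40*6) + (-3 + 1/(8*(1 - 6)))*54) = -11698 - ((-5 - 4*60) + (-3 + (1/8)/(-5))*54) = -11698 - ((-5 - 240) + (-3 + (1/8)*(-1/5))*54) = -11698 - (-245 + (-3 - 1/40)*54) = -11698 - (-245 - 121/40*54) = -11698 - (-245 - 3267/20) = -11698 - 1*(-8167/20) = -11698 + 8167/20 = -225793/20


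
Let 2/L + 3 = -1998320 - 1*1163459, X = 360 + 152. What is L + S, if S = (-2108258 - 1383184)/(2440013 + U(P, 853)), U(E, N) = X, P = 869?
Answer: -5519591675347/3858204007775 ≈ -1.4306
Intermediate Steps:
X = 512
U(E, N) = 512
L = -1/1580891 (L = 2/(-3 + (-1998320 - 1*1163459)) = 2/(-3 + (-1998320 - 1163459)) = 2/(-3 - 3161779) = 2/(-3161782) = 2*(-1/3161782) = -1/1580891 ≈ -6.3255e-7)
S = -3491442/2440525 (S = (-2108258 - 1383184)/(2440013 + 512) = -3491442/2440525 ≈ -1.4306)
L + S = -1/1580891 - 3491442/2440525 = -5519591675347/3858204007775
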